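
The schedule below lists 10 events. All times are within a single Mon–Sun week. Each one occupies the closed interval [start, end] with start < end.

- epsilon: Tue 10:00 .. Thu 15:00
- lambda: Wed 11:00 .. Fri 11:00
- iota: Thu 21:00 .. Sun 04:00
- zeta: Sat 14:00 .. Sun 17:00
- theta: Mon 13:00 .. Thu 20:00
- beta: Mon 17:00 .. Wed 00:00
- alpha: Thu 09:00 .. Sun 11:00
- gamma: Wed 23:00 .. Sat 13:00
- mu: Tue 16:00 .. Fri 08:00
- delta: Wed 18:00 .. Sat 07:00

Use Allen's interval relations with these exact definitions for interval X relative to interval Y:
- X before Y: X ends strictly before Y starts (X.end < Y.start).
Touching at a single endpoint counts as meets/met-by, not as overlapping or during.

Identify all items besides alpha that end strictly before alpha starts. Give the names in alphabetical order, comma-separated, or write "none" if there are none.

Target alpha = [Thu 09:00, Sun 11:00].
beta [Mon 17:00, Wed 00:00] → before → yes.
delta [Wed 18:00, Sat 07:00] → overlaps → no.
epsilon [Tue 10:00, Thu 15:00] → overlaps → no.
gamma [Wed 23:00, Sat 13:00] → overlaps → no.
iota [Thu 21:00, Sun 04:00] → during → no.
lambda [Wed 11:00, Fri 11:00] → overlaps → no.
mu [Tue 16:00, Fri 08:00] → overlaps → no.
theta [Mon 13:00, Thu 20:00] → overlaps → no.
zeta [Sat 14:00, Sun 17:00] → overlapped-by → no.
Result: beta.

beta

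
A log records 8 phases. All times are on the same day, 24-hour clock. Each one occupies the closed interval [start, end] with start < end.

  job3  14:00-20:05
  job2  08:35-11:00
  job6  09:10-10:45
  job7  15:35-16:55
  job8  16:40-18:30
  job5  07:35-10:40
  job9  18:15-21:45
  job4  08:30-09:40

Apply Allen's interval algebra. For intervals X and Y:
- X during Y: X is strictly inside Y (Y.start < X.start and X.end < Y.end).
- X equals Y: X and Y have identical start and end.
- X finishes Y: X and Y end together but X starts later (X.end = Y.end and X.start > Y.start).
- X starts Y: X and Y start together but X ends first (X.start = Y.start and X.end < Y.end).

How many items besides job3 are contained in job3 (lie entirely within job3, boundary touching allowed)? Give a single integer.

Target job3 = [14:00, 20:05].
job2 [08:35, 11:00] → before → no.
job4 [08:30, 09:40] → before → no.
job5 [07:35, 10:40] → before → no.
job6 [09:10, 10:45] → before → no.
job7 [15:35, 16:55] → during → counts.
job8 [16:40, 18:30] → during → counts.
job9 [18:15, 21:45] → overlapped-by → no.
Total: 2.

2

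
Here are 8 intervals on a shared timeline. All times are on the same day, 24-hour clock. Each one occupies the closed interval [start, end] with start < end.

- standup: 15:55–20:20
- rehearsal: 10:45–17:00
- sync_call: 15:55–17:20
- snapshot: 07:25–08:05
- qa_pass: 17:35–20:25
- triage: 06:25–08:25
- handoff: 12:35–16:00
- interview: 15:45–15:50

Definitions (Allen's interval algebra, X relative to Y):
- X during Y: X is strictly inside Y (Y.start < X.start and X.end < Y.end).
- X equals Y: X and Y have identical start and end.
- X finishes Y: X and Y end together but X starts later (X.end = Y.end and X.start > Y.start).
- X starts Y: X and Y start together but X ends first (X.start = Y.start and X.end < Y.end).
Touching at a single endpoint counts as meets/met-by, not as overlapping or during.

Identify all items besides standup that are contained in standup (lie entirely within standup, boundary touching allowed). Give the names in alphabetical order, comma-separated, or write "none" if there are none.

sync_call

Target standup = [15:55, 20:20].
handoff [12:35, 16:00] → overlaps → no.
interview [15:45, 15:50] → before → no.
qa_pass [17:35, 20:25] → overlapped-by → no.
rehearsal [10:45, 17:00] → overlaps → no.
snapshot [07:25, 08:05] → before → no.
sync_call [15:55, 17:20] → starts → yes.
triage [06:25, 08:25] → before → no.
Result: sync_call.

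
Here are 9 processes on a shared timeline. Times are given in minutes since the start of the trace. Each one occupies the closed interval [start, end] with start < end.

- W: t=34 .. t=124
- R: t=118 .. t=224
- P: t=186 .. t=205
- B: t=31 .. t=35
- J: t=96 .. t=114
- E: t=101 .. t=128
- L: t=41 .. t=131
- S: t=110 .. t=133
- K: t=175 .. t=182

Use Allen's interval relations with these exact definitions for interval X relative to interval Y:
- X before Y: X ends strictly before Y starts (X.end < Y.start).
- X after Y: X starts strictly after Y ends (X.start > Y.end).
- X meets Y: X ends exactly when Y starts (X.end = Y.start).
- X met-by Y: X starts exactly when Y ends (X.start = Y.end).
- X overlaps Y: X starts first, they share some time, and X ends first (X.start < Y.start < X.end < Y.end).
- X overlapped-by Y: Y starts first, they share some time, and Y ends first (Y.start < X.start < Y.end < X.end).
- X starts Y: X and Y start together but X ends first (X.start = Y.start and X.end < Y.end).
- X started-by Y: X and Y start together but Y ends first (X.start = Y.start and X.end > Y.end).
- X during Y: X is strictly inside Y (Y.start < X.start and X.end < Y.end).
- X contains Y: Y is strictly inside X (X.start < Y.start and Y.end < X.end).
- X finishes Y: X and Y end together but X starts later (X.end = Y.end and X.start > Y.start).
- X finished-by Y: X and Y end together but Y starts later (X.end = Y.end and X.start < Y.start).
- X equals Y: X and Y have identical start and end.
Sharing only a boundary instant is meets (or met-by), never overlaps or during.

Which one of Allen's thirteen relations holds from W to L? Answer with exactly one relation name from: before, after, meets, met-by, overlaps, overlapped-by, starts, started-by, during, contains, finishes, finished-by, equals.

overlaps

W = [t=34, t=124]; L = [t=41, t=131].
Compare endpoints: W.start < L.start, W.start < L.end, W.end > L.start, W.end < L.end.
That pattern is 'overlaps'.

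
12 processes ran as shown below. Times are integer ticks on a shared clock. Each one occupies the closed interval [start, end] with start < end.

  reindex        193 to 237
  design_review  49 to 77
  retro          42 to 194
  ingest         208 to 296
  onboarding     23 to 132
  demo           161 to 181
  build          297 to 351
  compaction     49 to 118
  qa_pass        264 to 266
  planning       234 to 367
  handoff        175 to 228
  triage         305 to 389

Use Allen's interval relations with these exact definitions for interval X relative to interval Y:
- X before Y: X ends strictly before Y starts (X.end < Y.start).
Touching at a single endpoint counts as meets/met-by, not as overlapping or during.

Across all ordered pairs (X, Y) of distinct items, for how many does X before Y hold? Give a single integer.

46

Checking all 132 ordered pairs for relation 'before'; matching pairs in alphabetical order:
(compaction, build): compaction before build ✓
(compaction, demo): compaction before demo ✓
(compaction, handoff): compaction before handoff ✓
(compaction, ingest): compaction before ingest ✓
(compaction, planning): compaction before planning ✓
(compaction, qa_pass): compaction before qa_pass ✓
(compaction, reindex): compaction before reindex ✓
(compaction, triage): compaction before triage ✓
(demo, build): demo before build ✓
(demo, ingest): demo before ingest ✓
(demo, planning): demo before planning ✓
(demo, qa_pass): demo before qa_pass ✓
(demo, reindex): demo before reindex ✓
(demo, triage): demo before triage ✓
(design_review, build): design_review before build ✓
(design_review, demo): design_review before demo ✓
(design_review, handoff): design_review before handoff ✓
(design_review, ingest): design_review before ingest ✓
(design_review, planning): design_review before planning ✓
(design_review, qa_pass): design_review before qa_pass ✓
(design_review, reindex): design_review before reindex ✓
(design_review, triage): design_review before triage ✓
(handoff, build): handoff before build ✓
(handoff, planning): handoff before planning ✓
... plus 22 further pairs not listed.
Count: 46.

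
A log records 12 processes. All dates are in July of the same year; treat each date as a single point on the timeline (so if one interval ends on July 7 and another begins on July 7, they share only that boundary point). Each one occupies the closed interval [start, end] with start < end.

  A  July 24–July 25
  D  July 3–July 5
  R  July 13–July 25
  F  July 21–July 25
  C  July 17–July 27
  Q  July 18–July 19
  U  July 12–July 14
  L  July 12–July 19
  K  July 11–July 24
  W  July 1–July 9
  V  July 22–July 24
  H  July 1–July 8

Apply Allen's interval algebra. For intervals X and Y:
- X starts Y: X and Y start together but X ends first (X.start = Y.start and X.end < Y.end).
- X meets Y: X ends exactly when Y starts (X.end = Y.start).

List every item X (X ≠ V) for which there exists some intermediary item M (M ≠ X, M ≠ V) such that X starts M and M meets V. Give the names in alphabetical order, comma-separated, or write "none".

none

Target V = [July 22, July 24].
Intermediaries M with M meets V: none.
Union: none.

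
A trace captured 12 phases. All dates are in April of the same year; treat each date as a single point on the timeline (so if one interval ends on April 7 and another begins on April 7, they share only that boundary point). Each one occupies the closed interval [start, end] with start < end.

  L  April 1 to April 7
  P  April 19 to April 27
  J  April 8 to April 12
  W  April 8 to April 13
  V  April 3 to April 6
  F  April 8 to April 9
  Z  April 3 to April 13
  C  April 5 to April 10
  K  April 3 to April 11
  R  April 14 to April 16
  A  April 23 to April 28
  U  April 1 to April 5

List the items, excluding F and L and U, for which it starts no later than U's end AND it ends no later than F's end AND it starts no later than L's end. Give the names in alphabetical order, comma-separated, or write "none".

Conditions: its start is no later than U's end (X.start <= April 5) AND its end is no later than F's end (X.end <= April 9) AND its start is no later than L's end (X.start <= April 7).
A: start April 23 <= April 5? ✗; end April 28 <= April 9? ✗; start April 23 <= April 7? ✗ → no.
C: start April 5 <= April 5? ✓; end April 10 <= April 9? ✗; start April 5 <= April 7? ✓ → no.
J: start April 8 <= April 5? ✗; end April 12 <= April 9? ✗; start April 8 <= April 7? ✗ → no.
K: start April 3 <= April 5? ✓; end April 11 <= April 9? ✗; start April 3 <= April 7? ✓ → no.
P: start April 19 <= April 5? ✗; end April 27 <= April 9? ✗; start April 19 <= April 7? ✗ → no.
R: start April 14 <= April 5? ✗; end April 16 <= April 9? ✗; start April 14 <= April 7? ✗ → no.
V: start April 3 <= April 5? ✓; end April 6 <= April 9? ✓; start April 3 <= April 7? ✓ → yes.
W: start April 8 <= April 5? ✗; end April 13 <= April 9? ✗; start April 8 <= April 7? ✗ → no.
Z: start April 3 <= April 5? ✓; end April 13 <= April 9? ✗; start April 3 <= April 7? ✓ → no.
Result: V.

V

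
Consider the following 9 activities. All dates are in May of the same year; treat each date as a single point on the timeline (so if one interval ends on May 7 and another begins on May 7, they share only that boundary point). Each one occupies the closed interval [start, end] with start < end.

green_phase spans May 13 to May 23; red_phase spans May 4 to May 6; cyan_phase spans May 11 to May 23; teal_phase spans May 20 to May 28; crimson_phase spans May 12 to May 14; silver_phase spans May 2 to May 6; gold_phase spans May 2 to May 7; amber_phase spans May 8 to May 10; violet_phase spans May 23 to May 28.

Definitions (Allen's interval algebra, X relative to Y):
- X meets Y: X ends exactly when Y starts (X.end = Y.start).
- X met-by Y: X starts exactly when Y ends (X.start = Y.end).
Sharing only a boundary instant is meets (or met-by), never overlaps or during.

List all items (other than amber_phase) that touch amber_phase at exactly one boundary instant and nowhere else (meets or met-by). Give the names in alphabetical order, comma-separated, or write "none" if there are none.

none

Target amber_phase = [May 8, May 10].
crimson_phase [May 12, May 14] → after → no.
cyan_phase [May 11, May 23] → after → no.
gold_phase [May 2, May 7] → before → no.
green_phase [May 13, May 23] → after → no.
red_phase [May 4, May 6] → before → no.
silver_phase [May 2, May 6] → before → no.
teal_phase [May 20, May 28] → after → no.
violet_phase [May 23, May 28] → after → no.
Result: none.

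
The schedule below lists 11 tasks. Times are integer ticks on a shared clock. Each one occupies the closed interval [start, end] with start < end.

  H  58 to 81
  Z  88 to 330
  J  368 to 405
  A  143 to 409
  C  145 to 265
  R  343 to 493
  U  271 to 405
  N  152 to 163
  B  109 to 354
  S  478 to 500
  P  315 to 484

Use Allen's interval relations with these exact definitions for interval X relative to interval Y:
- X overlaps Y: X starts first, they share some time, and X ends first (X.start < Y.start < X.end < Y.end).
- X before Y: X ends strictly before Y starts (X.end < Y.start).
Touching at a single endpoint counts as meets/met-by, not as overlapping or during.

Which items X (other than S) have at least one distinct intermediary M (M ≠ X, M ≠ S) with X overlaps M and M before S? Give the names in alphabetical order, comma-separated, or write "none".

B, Z

Target S = [478, 500].
Intermediaries M with M before S: A, B, C, H, J, N, U, Z.
Via A — items with X overlaps A: B, Z.
Via B — items with X overlaps B: Z.
Via C — items with X overlaps C: none.
Via H — items with X overlaps H: none.
Via J — items with X overlaps J: none.
Via N — items with X overlaps N: none.
Via U — items with X overlaps U: B, Z.
Via Z — items with X overlaps Z: none.
Union: B, Z.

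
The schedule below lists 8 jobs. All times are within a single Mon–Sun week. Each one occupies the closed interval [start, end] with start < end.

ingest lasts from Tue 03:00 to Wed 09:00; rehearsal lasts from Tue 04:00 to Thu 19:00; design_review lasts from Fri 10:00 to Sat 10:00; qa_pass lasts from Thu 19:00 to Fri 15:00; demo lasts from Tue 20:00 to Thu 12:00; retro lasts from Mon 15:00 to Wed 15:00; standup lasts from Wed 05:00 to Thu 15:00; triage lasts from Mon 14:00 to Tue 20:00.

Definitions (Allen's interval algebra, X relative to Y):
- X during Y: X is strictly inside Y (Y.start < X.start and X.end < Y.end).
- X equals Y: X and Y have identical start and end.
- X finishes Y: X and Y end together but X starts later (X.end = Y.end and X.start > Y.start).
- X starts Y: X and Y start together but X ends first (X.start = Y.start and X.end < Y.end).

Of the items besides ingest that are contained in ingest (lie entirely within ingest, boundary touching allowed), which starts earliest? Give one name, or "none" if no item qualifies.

Target ingest = [Tue 03:00, Wed 09:00].
demo [Tue 20:00, Thu 12:00] → overlapped-by → excluded.
design_review [Fri 10:00, Sat 10:00] → after → excluded.
qa_pass [Thu 19:00, Fri 15:00] → after → excluded.
rehearsal [Tue 04:00, Thu 19:00] → overlapped-by → excluded.
retro [Mon 15:00, Wed 15:00] → contains → excluded.
standup [Wed 05:00, Thu 15:00] → overlapped-by → excluded.
triage [Mon 14:00, Tue 20:00] → overlaps → excluded.
No candidates → none.

none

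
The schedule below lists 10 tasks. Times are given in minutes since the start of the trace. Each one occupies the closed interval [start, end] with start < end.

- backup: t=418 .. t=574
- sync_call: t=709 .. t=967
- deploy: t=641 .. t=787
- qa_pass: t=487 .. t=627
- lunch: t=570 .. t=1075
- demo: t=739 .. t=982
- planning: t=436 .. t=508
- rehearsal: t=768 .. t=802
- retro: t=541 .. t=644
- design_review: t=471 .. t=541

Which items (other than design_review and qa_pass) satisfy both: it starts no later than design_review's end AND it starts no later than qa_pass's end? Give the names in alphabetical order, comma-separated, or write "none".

backup, planning, retro

Conditions: its start is no later than design_review's end (X.start <= t=541) AND its start is no later than qa_pass's end (X.start <= t=627).
backup: start t=418 <= t=541? ✓; start t=418 <= t=627? ✓ → yes.
demo: start t=739 <= t=541? ✗; start t=739 <= t=627? ✗ → no.
deploy: start t=641 <= t=541? ✗; start t=641 <= t=627? ✗ → no.
lunch: start t=570 <= t=541? ✗; start t=570 <= t=627? ✓ → no.
planning: start t=436 <= t=541? ✓; start t=436 <= t=627? ✓ → yes.
rehearsal: start t=768 <= t=541? ✗; start t=768 <= t=627? ✗ → no.
retro: start t=541 <= t=541? ✓; start t=541 <= t=627? ✓ → yes.
sync_call: start t=709 <= t=541? ✗; start t=709 <= t=627? ✗ → no.
Result: backup, planning, retro.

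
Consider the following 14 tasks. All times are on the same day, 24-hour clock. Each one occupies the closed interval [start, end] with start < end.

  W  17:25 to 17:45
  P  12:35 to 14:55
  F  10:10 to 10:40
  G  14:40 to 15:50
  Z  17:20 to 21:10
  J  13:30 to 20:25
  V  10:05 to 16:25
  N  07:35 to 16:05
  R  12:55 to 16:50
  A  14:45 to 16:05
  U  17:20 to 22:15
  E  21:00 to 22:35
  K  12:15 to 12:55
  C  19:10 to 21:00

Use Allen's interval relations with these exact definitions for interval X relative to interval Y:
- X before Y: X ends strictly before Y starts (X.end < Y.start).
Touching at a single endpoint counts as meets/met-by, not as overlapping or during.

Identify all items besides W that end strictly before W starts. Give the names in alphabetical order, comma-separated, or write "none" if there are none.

Target W = [17:25, 17:45].
A [14:45, 16:05] → before → yes.
C [19:10, 21:00] → after → no.
E [21:00, 22:35] → after → no.
F [10:10, 10:40] → before → yes.
G [14:40, 15:50] → before → yes.
J [13:30, 20:25] → contains → no.
K [12:15, 12:55] → before → yes.
N [07:35, 16:05] → before → yes.
P [12:35, 14:55] → before → yes.
R [12:55, 16:50] → before → yes.
U [17:20, 22:15] → contains → no.
V [10:05, 16:25] → before → yes.
Z [17:20, 21:10] → contains → no.
Result: A, F, G, K, N, P, R, V.

A, F, G, K, N, P, R, V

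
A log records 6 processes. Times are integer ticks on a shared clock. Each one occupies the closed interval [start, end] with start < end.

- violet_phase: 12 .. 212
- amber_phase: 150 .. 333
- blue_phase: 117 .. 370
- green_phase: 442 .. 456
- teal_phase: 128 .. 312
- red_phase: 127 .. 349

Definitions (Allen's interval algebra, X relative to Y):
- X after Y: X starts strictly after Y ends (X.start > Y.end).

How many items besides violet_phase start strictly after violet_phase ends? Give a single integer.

1

Target violet_phase = [12, 212].
amber_phase [150, 333] → overlapped-by → no.
blue_phase [117, 370] → overlapped-by → no.
green_phase [442, 456] → after → counts.
red_phase [127, 349] → overlapped-by → no.
teal_phase [128, 312] → overlapped-by → no.
Total: 1.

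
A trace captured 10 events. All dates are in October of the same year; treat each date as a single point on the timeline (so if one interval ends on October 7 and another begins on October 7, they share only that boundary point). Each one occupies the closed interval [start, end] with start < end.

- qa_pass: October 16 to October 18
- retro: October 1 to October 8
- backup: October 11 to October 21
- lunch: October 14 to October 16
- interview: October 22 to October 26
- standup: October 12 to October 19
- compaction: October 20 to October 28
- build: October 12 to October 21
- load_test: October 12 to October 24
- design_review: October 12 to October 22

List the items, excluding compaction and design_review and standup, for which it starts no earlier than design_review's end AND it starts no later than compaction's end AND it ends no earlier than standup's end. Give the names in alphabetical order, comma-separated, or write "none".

interview

Conditions: its start is no earlier than design_review's end (X.start >= October 22) AND its start is no later than compaction's end (X.start <= October 28) AND its end is no earlier than standup's end (X.end >= October 19).
backup: start October 11 >= October 22? ✗; start October 11 <= October 28? ✓; end October 21 >= October 19? ✓ → no.
build: start October 12 >= October 22? ✗; start October 12 <= October 28? ✓; end October 21 >= October 19? ✓ → no.
interview: start October 22 >= October 22? ✓; start October 22 <= October 28? ✓; end October 26 >= October 19? ✓ → yes.
load_test: start October 12 >= October 22? ✗; start October 12 <= October 28? ✓; end October 24 >= October 19? ✓ → no.
lunch: start October 14 >= October 22? ✗; start October 14 <= October 28? ✓; end October 16 >= October 19? ✗ → no.
qa_pass: start October 16 >= October 22? ✗; start October 16 <= October 28? ✓; end October 18 >= October 19? ✗ → no.
retro: start October 1 >= October 22? ✗; start October 1 <= October 28? ✓; end October 8 >= October 19? ✗ → no.
Result: interview.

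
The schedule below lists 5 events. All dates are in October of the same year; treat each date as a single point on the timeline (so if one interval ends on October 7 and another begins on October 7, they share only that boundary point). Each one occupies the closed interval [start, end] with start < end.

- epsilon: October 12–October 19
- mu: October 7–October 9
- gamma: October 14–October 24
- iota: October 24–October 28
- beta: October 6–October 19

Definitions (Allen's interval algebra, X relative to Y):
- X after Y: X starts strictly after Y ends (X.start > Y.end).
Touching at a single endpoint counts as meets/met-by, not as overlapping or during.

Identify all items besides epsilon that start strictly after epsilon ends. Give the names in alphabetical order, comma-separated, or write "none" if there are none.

iota

Target epsilon = [October 12, October 19].
beta [October 6, October 19] → finished-by → no.
gamma [October 14, October 24] → overlapped-by → no.
iota [October 24, October 28] → after → yes.
mu [October 7, October 9] → before → no.
Result: iota.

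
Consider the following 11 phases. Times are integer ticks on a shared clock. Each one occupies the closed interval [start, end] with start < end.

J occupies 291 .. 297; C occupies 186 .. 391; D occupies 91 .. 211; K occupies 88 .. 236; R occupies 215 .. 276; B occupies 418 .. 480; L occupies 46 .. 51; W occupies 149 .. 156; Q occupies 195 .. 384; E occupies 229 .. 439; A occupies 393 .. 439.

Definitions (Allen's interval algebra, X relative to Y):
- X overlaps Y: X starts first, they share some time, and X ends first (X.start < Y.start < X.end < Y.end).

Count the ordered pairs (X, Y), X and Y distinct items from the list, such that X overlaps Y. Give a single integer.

11

Checking all 110 ordered pairs for relation 'overlaps'; matching pairs in alphabetical order:
(A, B): A overlaps B ✓
(C, E): C overlaps E ✓
(D, C): D overlaps C ✓
(D, Q): D overlaps Q ✓
(E, B): E overlaps B ✓
(K, C): K overlaps C ✓
(K, E): K overlaps E ✓
(K, Q): K overlaps Q ✓
(K, R): K overlaps R ✓
(Q, E): Q overlaps E ✓
(R, E): R overlaps E ✓
Count: 11.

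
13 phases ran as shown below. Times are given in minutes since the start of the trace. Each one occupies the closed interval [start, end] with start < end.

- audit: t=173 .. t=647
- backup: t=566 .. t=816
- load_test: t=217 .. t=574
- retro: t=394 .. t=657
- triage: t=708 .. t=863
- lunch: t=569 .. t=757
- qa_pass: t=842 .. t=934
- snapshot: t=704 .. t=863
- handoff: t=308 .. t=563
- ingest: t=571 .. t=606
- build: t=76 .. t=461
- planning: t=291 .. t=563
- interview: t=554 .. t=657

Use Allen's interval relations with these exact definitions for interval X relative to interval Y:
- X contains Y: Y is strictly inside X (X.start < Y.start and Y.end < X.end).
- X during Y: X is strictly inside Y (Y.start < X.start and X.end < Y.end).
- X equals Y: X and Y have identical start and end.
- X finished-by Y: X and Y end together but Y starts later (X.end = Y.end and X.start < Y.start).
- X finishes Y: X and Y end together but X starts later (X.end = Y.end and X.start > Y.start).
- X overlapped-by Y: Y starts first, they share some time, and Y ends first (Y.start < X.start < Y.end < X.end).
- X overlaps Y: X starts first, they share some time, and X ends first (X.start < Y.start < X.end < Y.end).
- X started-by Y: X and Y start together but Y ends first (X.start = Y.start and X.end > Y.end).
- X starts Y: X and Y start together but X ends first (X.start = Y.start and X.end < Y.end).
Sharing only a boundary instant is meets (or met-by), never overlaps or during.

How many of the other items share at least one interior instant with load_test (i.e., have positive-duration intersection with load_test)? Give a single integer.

Target load_test = [t=217, t=574].
audit [t=173, t=647] → contains → counts.
backup [t=566, t=816] → overlapped-by → counts.
build [t=76, t=461] → overlaps → counts.
handoff [t=308, t=563] → during → counts.
ingest [t=571, t=606] → overlapped-by → counts.
interview [t=554, t=657] → overlapped-by → counts.
lunch [t=569, t=757] → overlapped-by → counts.
planning [t=291, t=563] → during → counts.
qa_pass [t=842, t=934] → after → no.
retro [t=394, t=657] → overlapped-by → counts.
snapshot [t=704, t=863] → after → no.
triage [t=708, t=863] → after → no.
Total: 9.

9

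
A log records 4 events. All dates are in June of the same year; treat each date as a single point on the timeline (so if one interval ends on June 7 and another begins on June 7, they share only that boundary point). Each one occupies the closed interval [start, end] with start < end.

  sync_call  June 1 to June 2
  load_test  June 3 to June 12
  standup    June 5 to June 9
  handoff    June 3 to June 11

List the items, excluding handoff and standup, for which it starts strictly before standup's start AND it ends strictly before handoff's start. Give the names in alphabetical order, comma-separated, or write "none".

sync_call

Conditions: its start is strictly before standup's start (X.start < June 5) AND its end is strictly before handoff's start (X.end < June 3).
load_test: start June 3 < June 5? ✓; end June 12 < June 3? ✗ → no.
sync_call: start June 1 < June 5? ✓; end June 2 < June 3? ✓ → yes.
Result: sync_call.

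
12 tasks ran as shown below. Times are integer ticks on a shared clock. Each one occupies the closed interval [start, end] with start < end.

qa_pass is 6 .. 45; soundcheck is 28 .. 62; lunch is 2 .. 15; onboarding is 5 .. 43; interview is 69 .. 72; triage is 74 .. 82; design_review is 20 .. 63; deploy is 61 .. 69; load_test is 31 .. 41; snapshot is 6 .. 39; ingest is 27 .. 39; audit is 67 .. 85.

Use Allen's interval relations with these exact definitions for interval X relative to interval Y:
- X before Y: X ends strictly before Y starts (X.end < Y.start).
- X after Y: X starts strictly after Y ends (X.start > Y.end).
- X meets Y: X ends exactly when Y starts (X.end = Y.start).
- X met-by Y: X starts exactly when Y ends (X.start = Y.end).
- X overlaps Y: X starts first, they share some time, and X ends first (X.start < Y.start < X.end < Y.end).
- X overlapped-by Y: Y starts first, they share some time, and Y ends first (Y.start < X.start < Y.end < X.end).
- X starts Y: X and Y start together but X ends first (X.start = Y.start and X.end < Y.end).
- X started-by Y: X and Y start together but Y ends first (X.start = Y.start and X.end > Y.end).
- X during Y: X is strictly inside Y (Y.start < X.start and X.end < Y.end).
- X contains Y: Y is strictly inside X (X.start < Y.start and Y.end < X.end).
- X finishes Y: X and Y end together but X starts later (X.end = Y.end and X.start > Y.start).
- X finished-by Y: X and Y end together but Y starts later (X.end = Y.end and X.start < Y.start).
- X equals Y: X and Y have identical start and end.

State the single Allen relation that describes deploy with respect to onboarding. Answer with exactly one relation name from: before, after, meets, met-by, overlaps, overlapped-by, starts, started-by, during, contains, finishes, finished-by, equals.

deploy = [61, 69]; onboarding = [5, 43].
Compare endpoints: deploy.start > onboarding.start, deploy.start > onboarding.end, deploy.end > onboarding.start, deploy.end > onboarding.end.
That pattern is 'after'.

after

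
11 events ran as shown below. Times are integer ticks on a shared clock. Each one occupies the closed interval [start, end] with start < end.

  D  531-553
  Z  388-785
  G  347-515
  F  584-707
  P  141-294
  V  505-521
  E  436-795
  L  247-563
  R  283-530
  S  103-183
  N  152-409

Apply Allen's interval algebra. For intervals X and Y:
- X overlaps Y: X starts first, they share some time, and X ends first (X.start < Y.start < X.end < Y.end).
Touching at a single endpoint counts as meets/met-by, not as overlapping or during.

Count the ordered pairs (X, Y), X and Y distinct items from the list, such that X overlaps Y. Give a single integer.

Checking all 110 ordered pairs for relation 'overlaps'; matching pairs in alphabetical order:
(G, E): G overlaps E ✓
(G, V): G overlaps V ✓
(G, Z): G overlaps Z ✓
(L, E): L overlaps E ✓
(L, Z): L overlaps Z ✓
(N, G): N overlaps G ✓
(N, L): N overlaps L ✓
(N, R): N overlaps R ✓
(N, Z): N overlaps Z ✓
(P, L): P overlaps L ✓
(P, N): P overlaps N ✓
(P, R): P overlaps R ✓
(R, E): R overlaps E ✓
(R, Z): R overlaps Z ✓
(S, N): S overlaps N ✓
(S, P): S overlaps P ✓
(Z, E): Z overlaps E ✓
Count: 17.

17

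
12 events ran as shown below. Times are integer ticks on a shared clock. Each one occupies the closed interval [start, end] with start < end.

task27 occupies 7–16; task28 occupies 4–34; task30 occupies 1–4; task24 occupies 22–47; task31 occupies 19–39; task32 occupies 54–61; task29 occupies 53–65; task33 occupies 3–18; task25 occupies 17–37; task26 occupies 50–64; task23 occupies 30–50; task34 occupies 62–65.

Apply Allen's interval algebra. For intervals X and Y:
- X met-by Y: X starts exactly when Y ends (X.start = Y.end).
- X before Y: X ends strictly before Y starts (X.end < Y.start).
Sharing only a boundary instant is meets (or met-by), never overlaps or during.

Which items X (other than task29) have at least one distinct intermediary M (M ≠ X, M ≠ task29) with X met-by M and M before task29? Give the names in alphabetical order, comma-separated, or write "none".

task26, task28

Target task29 = [53, 65].
Intermediaries M with M before task29: task23, task24, task25, task27, task28, task30, task31, task33.
Via task23 — items with X met-by task23: task26.
Via task24 — items with X met-by task24: none.
Via task25 — items with X met-by task25: none.
Via task27 — items with X met-by task27: none.
Via task28 — items with X met-by task28: none.
Via task30 — items with X met-by task30: task28.
Via task31 — items with X met-by task31: none.
Via task33 — items with X met-by task33: none.
Union: task26, task28.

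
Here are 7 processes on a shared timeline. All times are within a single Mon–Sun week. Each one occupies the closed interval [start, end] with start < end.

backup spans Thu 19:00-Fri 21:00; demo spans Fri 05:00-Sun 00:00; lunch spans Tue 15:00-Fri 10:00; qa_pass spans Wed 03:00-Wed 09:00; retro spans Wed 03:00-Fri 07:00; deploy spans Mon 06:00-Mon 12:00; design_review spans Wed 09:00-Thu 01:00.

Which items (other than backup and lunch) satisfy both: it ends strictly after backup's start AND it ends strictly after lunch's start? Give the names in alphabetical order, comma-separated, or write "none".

Conditions: its end is strictly after backup's start (X.end > Thu 19:00) AND its end is strictly after lunch's start (X.end > Tue 15:00).
demo: end Sun 00:00 > Thu 19:00? ✓; end Sun 00:00 > Tue 15:00? ✓ → yes.
deploy: end Mon 12:00 > Thu 19:00? ✗; end Mon 12:00 > Tue 15:00? ✗ → no.
design_review: end Thu 01:00 > Thu 19:00? ✗; end Thu 01:00 > Tue 15:00? ✓ → no.
qa_pass: end Wed 09:00 > Thu 19:00? ✗; end Wed 09:00 > Tue 15:00? ✓ → no.
retro: end Fri 07:00 > Thu 19:00? ✓; end Fri 07:00 > Tue 15:00? ✓ → yes.
Result: demo, retro.

demo, retro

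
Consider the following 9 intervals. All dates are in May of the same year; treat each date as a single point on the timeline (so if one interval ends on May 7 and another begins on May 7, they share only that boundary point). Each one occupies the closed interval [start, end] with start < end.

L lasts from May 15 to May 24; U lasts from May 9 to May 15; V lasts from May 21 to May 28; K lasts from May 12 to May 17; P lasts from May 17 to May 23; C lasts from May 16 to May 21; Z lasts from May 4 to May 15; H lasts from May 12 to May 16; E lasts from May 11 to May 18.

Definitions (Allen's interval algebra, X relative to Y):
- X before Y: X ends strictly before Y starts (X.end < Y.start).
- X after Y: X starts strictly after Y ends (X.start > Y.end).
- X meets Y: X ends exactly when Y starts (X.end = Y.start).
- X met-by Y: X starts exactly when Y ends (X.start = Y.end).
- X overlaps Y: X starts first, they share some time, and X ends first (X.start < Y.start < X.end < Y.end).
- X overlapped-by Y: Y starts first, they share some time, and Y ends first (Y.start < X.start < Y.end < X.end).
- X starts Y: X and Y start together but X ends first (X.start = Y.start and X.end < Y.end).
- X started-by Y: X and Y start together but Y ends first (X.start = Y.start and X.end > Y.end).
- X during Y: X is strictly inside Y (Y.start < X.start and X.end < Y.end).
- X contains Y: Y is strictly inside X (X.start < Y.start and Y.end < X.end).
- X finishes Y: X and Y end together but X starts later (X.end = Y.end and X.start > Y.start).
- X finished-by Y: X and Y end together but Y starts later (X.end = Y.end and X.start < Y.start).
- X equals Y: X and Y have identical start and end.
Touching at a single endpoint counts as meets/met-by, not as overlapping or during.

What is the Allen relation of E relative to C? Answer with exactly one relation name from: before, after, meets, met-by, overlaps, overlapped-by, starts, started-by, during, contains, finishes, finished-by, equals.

E = [May 11, May 18]; C = [May 16, May 21].
Compare endpoints: E.start < C.start, E.start < C.end, E.end > C.start, E.end < C.end.
That pattern is 'overlaps'.

overlaps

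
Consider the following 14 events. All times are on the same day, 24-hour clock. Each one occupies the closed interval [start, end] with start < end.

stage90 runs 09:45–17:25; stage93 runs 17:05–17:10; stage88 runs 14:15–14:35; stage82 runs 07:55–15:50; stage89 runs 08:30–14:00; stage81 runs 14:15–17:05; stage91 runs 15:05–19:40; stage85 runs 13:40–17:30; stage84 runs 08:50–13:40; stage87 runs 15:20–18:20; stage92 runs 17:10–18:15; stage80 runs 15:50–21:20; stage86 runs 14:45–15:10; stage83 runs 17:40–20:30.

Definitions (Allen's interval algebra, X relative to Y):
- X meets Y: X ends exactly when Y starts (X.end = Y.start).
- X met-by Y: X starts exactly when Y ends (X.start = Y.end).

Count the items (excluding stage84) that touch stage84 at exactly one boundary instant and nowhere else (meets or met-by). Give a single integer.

1

Target stage84 = [08:50, 13:40].
stage80 [15:50, 21:20] → after → no.
stage81 [14:15, 17:05] → after → no.
stage82 [07:55, 15:50] → contains → no.
stage83 [17:40, 20:30] → after → no.
stage85 [13:40, 17:30] → met-by → counts.
stage86 [14:45, 15:10] → after → no.
stage87 [15:20, 18:20] → after → no.
stage88 [14:15, 14:35] → after → no.
stage89 [08:30, 14:00] → contains → no.
stage90 [09:45, 17:25] → overlapped-by → no.
stage91 [15:05, 19:40] → after → no.
stage92 [17:10, 18:15] → after → no.
stage93 [17:05, 17:10] → after → no.
Total: 1.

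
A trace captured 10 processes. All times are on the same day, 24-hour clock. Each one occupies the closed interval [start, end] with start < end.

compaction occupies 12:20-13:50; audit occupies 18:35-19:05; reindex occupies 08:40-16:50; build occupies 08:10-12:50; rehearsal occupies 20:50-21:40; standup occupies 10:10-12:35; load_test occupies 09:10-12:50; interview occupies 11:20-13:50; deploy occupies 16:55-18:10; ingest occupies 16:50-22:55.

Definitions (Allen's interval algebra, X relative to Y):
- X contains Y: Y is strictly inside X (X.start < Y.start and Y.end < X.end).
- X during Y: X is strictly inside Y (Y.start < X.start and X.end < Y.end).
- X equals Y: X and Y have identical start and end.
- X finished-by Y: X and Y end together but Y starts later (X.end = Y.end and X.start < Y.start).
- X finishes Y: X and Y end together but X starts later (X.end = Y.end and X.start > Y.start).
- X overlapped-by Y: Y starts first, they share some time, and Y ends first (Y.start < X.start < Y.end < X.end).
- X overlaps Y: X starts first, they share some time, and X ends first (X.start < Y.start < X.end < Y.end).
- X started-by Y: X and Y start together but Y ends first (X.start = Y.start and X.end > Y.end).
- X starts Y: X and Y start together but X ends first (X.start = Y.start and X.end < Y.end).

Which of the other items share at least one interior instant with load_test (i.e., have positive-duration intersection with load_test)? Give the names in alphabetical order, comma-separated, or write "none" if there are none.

build, compaction, interview, reindex, standup

Target load_test = [09:10, 12:50].
audit [18:35, 19:05] → after → no.
build [08:10, 12:50] → finished-by → yes.
compaction [12:20, 13:50] → overlapped-by → yes.
deploy [16:55, 18:10] → after → no.
ingest [16:50, 22:55] → after → no.
interview [11:20, 13:50] → overlapped-by → yes.
rehearsal [20:50, 21:40] → after → no.
reindex [08:40, 16:50] → contains → yes.
standup [10:10, 12:35] → during → yes.
Result: build, compaction, interview, reindex, standup.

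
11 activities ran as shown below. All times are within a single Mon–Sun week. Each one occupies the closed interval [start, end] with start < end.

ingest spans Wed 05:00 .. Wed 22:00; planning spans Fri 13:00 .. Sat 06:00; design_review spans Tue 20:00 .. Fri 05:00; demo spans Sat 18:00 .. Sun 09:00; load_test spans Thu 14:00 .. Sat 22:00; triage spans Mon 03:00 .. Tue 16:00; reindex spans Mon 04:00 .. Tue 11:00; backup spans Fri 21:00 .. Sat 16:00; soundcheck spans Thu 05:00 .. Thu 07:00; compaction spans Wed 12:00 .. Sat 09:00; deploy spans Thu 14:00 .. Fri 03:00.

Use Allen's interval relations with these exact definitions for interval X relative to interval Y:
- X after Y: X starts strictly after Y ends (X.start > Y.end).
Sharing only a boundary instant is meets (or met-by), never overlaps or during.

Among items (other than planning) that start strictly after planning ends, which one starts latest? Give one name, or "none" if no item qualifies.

demo

Target planning = [Fri 13:00, Sat 06:00].
backup [Fri 21:00, Sat 16:00] → overlapped-by → excluded.
compaction [Wed 12:00, Sat 09:00] → contains → excluded.
demo [Sat 18:00, Sun 09:00] → after → candidate.
deploy [Thu 14:00, Fri 03:00] → before → excluded.
design_review [Tue 20:00, Fri 05:00] → before → excluded.
ingest [Wed 05:00, Wed 22:00] → before → excluded.
load_test [Thu 14:00, Sat 22:00] → contains → excluded.
reindex [Mon 04:00, Tue 11:00] → before → excluded.
soundcheck [Thu 05:00, Thu 07:00] → before → excluded.
triage [Mon 03:00, Tue 16:00] → before → excluded.
Among candidates, latest start is Sat 18:00 → demo.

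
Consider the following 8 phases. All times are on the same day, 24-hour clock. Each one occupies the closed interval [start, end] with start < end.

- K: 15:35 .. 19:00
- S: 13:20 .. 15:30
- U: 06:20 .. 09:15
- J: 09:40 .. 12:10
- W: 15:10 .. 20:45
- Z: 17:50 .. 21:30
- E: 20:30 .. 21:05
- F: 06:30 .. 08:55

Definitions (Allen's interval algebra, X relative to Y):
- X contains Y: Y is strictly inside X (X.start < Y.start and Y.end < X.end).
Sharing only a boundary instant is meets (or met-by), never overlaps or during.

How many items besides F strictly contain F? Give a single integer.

1

Target F = [06:30, 08:55].
E [20:30, 21:05] → after → no.
J [09:40, 12:10] → after → no.
K [15:35, 19:00] → after → no.
S [13:20, 15:30] → after → no.
U [06:20, 09:15] → contains → counts.
W [15:10, 20:45] → after → no.
Z [17:50, 21:30] → after → no.
Total: 1.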